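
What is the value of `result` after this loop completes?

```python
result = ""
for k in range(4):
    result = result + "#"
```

Repeat '#' 4 times
`result` takes the values: "" → "#" → "##" → "###" → "####"

Answer: "####"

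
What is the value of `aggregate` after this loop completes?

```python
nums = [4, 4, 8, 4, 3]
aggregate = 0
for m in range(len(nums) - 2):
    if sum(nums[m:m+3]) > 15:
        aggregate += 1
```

Count windows with sum > 15
`aggregate` takes the values: 0 → 1 → 2

Answer: 2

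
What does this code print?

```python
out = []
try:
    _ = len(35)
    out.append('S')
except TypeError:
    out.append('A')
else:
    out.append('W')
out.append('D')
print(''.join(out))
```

Execution trace: 'A' (except TypeError) → 'D' (after the try/except). Output: AD

Answer: AD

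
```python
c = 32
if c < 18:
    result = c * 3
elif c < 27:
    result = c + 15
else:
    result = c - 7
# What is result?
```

Trace:
`c = 32` → c = 32
`if c < 18: ...` → c < 18 is False, c < 27 is False, take else branch → result = 25
So result = 25

Answer: 25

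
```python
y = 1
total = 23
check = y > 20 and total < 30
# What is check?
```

Trace:
`y = 1` → y = 1
`total = 23` → total = 23
`check = y > 20 and total < 30` → check = False
So check = False

Answer: False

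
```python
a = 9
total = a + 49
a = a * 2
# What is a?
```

Trace:
`a = 9` → a = 9
`total = a + 49` → total = 58
`a = a * 2` → a = 18
So a = 18

Answer: 18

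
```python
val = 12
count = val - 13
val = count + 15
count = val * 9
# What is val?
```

Trace:
`val = 12` → val = 12
`count = val - 13` → count = -1
`val = count + 15` → val = 14
`count = val * 9` → count = 126
So val = 14

Answer: 14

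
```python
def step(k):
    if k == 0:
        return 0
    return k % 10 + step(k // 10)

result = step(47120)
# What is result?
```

Sum of digits of 47120: 0 + 2 + 1 + 7 + 4 = 14

Answer: 14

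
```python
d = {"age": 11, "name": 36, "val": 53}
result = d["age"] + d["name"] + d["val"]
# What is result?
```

Trace:
`d = {"age": 11, "name": 36, "val": 53}` → d = {'age': 11, 'name': 36, 'val': 53}
`result = d["age"] + d["name"] + d["val"]` → result = 100
So result = 100

Answer: 100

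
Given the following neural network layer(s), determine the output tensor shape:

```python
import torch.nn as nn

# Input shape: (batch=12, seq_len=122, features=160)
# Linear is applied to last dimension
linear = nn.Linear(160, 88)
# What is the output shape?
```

Input: (12, 122, 160) -> Output: (12, 122, 88)

Answer: (12, 122, 88)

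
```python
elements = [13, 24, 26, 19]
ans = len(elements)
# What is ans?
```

Trace:
`elements = [13, 24, 26, 19]` → elements = [13, 24, 26, 19]
`ans = len(elements)` → ans = 4
So ans = 4

Answer: 4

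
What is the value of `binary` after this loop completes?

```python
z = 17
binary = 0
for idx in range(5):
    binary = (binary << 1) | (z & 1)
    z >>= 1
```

Reverse lowest 5 bits of 17
`binary` takes the values: 0 → 1 → 2 → 4 → 8 → 17

Answer: 17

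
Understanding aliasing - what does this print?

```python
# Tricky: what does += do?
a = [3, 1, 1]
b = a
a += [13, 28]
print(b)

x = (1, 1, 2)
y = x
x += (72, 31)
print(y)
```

Key concept: += behavior differs for mutable vs immutable.
Step by step:
`a = [3, 1, 1]` → a = [3, 1, 1]
`b = a` → b = [3, 1, 1] (same object as a)
`a += [13, 28]` → a = [3, 1, 1, 13, 28] (same object as b); b = [3, 1, 1, 13, 28] (same object as a)
`print(b)` → prints [3, 1, 1, 13, 28]
`x = (1, 1, 2)` → x = (1, 1, 2)
`y = x` → y = (1, 1, 2)
`x += (72, 31)` → x = (1, 1, 2, 72, 31)
`print(y)` → prints (1, 1, 2)

Answer:
[3, 1, 1, 13, 28]
(1, 1, 2)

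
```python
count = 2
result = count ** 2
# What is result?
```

Trace:
`count = 2` → count = 2
`result = count ** 2` → result = 4
So result = 4

Answer: 4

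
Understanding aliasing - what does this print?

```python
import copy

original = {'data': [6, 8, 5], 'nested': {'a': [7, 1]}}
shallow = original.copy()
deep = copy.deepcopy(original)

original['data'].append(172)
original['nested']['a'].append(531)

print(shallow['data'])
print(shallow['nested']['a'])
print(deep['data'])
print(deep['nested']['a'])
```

Key concept: comparing shallow vs deep copy.
Step by step:
`original = {'data': [6, 8, 5], 'nested': {'a': [7, 1]}}` → original = {'data': [6, 8, 5], 'nested': {'a': [7, 1]}}
`shallow = original.copy()` → shallow = {'data': [6, 8, 5], 'nested': {'a': [7, 1]}}
`deep = copy.deepcopy(original)` → deep = {'data': [6, 8, 5], 'nested': {'a': [7, 1]}}
`original['data'].append(172)` → original = {'data': [6, 8, 5, 172], 'nested': {'a': [7, 1]}}; shallow = {'data': [6, 8, 5, 172], 'nested': {'a': [7, 1]}}
`original['nested']['a'].append(531)` → original = {'data': [6, 8, 5, 172], 'nested': {'a': [7, 1, 531]}}; shallow = {'data': [6, 8, 5, 172], 'nested': {'a': [7, 1, 531]}}
`print(shallow['data'])` → prints [6, 8, 5, 172]
`print(shallow['nested']['a'])` → prints [7, 1, 531]
`print(deep['data'])` → prints [6, 8, 5]
`print(deep['nested']['a'])` → prints [7, 1]

Answer:
[6, 8, 5, 172]
[7, 1, 531]
[6, 8, 5]
[7, 1]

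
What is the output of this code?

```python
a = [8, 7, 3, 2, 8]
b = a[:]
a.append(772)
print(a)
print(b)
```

Key concept: slice [:] creates copy.
Step by step:
`a = [8, 7, 3, 2, 8]` → a = [8, 7, 3, 2, 8]
`b = a[:]` → b = [8, 7, 3, 2, 8]
`a.append(772)` → a = [8, 7, 3, 2, 8, 772]
`print(a)` → prints [8, 7, 3, 2, 8, 772]
`print(b)` → prints [8, 7, 3, 2, 8]

Answer:
[8, 7, 3, 2, 8, 772]
[8, 7, 3, 2, 8]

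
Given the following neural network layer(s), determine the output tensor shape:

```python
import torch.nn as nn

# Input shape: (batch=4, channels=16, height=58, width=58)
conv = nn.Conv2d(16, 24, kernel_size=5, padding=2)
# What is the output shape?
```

Input: (4, 16, 58, 58) -> Output: (4, 24, 58, 58)

Answer: (4, 24, 58, 58)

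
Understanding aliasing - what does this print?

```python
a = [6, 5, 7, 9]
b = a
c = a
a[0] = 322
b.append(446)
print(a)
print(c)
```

Key concept: multiple aliases.
Step by step:
`a = [6, 5, 7, 9]` → a = [6, 5, 7, 9]
`b = a` → b = [6, 5, 7, 9] (same object as a)
`c = a` → c = [6, 5, 7, 9] (same object as a, b)
`a[0] = 322` → a = [322, 5, 7, 9] (same object as b, c); b = [322, 5, 7, 9] (same object as a, c); c = [322, 5, 7, 9] (same object as a, b)
`b.append(446)` → a = [322, 5, 7, 9, 446] (same object as b, c); b = [322, 5, 7, 9, 446] (same object as a, c); c = [322, 5, 7, 9, 446] (same object as a, b)
`print(a)` → prints [322, 5, 7, 9, 446]
`print(c)` → prints [322, 5, 7, 9, 446]

Answer:
[322, 5, 7, 9, 446]
[322, 5, 7, 9, 446]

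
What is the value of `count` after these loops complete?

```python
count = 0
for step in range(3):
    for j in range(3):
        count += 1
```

3 * 3 = 9
`count` takes the values: 0 → 1 → 2 → 3 → 4 → 5 → 6 → 7 → 8 → 9

Answer: 9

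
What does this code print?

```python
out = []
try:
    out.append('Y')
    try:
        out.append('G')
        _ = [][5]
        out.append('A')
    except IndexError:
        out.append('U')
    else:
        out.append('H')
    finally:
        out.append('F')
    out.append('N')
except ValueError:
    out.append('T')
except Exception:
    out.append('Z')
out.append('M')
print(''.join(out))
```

Execution trace: 'Y' (try body) → 'G' (inner try body) → 'U' (inner except IndexError) → 'F' (inner finally) → 'N' (try body, no exception) → 'M' (after the try/except). Output: YGUFNM

Answer: YGUFNM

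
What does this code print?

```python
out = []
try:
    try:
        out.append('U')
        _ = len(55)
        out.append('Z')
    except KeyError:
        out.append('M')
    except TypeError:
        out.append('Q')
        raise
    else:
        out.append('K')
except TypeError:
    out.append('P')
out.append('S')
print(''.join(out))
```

Execution trace: 'U' (inner try body) → 'Q' (inner except TypeError) → 'P' (outer except TypeError) → 'S' (after the try/except). Output: UQPS

Answer: UQPS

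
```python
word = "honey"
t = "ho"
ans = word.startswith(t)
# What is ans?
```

Trace:
`word = "honey"` → word = 'honey'
`t = "ho"` → t = 'ho'
`ans = word.startswith(t)` → ans = True
So ans = True

Answer: True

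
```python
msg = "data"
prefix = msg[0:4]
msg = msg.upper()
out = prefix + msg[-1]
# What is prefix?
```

Trace:
`msg = "data"` → msg = 'data'
`prefix = msg[0:4]` → prefix = 'data'
`msg = msg.upper()` → msg = 'DATA'
`out = prefix + msg[-1]` → out = 'dataA'
So prefix = 'data'

Answer: 'data'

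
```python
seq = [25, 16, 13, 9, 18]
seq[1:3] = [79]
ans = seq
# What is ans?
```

Trace:
`seq = [25, 16, 13, 9, 18]` → seq = [25, 16, 13, 9, 18]
`seq[1:3] = [79]` → seq = [25, 79, 9, 18]
`ans = seq` → ans = [25, 79, 9, 18]
So ans = [25, 79, 9, 18]

Answer: [25, 79, 9, 18]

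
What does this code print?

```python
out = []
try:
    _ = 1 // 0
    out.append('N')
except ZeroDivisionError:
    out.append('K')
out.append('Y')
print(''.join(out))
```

Execution trace: 'K' (except ZeroDivisionError) → 'Y' (after the try/except). Output: KY

Answer: KY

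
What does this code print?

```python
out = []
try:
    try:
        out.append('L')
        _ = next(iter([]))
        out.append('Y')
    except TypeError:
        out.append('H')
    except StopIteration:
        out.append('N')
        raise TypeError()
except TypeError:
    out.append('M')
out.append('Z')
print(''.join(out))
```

Execution trace: 'L' (try body) → 'N' (except StopIteration) → 'M' (outer except TypeError) → 'Z' (after the try/except). Output: LNMZ

Answer: LNMZ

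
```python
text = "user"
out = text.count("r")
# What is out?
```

Trace:
`text = "user"` → text = 'user'
`out = text.count("r")` → out = 1
So out = 1

Answer: 1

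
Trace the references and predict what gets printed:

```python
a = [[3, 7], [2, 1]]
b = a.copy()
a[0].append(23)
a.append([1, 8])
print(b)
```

Key concept: shallow copy with nested lists.
Step by step:
`a = [[3, 7], [2, 1]]` → a = [[3, 7], [2, 1]]
`b = a.copy()` → b = [[3, 7], [2, 1]]
`a[0].append(23)` → a = [[3, 7, 23], [2, 1]]; b = [[3, 7, 23], [2, 1]]
`a.append([1, 8])` → a = [[3, 7, 23], [2, 1], [1, 8]]
`print(b)` → prints [[3, 7, 23], [2, 1]]

Answer: [[3, 7, 23], [2, 1]]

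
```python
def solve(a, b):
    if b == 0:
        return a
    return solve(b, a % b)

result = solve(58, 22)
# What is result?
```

solve(58, 22) -> solve(22, 14) -> solve(14, 8) -> solve(8, 6) -> solve(6, 2) -> solve(2, 0) -> 2

Answer: 2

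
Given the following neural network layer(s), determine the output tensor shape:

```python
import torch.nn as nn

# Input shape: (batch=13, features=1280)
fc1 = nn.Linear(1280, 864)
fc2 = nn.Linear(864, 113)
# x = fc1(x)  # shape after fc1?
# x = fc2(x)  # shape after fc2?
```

Input: (13, 1280) -> after fc1: (13, 864) -> Output: (13, 113)

Answer: (13, 113)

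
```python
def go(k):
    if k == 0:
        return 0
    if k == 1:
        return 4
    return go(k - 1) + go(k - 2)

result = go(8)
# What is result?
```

Build up from base cases: go(0)=0, go(1)=4, go(2)=4, go(3)=8, go(4)=12, go(5)=20, go(6)=32, ..., go(8)=84

Answer: 84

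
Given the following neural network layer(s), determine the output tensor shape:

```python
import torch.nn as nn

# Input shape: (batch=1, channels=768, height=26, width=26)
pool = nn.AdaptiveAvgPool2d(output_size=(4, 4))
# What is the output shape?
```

Input: (1, 768, 26, 26) -> Output: (1, 768, 4, 4)

Answer: (1, 768, 4, 4)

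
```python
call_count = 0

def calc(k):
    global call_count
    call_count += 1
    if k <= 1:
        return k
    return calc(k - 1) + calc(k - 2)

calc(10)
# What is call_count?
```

Calls(k) = 1 + Calls(k-1) + Calls(k-2); Calls(0)=Calls(1)=1. For k=10 this gives 177.

Answer: 177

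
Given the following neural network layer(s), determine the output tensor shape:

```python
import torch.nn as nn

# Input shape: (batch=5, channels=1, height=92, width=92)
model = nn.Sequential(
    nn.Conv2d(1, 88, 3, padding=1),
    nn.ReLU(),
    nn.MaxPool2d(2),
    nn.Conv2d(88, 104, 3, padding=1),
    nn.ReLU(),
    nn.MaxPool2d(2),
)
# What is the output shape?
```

Input: (5, 1, 92, 92) -> after first Conv2d: (5, 88, 92, 92) -> after first MaxPool2d: (5, 88, 46, 46) -> after second Conv2d: (5, 104, 46, 46) -> Output: (5, 104, 23, 23)

Answer: (5, 104, 23, 23)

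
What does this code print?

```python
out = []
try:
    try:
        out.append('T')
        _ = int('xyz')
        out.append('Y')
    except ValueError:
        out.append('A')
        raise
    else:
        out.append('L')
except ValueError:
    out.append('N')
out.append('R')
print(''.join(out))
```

Execution trace: 'T' (inner try body) → 'A' (inner except ValueError) → 'N' (outer except ValueError) → 'R' (after the try/except). Output: TANR

Answer: TANR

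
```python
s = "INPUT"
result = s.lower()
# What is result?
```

Trace:
`s = "INPUT"` → s = 'INPUT'
`result = s.lower()` → result = 'input'
So result = 'input'

Answer: 'input'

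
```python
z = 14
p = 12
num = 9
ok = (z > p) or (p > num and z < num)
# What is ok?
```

Trace:
`z = 14` → z = 14
`p = 12` → p = 12
`num = 9` → num = 9
`ok = (z > p) or (p > num and z < num)` → ok = True
So ok = True

Answer: True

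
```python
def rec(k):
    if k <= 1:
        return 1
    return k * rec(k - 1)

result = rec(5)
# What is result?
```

rec(5) = 5 * 4 * 3 * 2 * 1 = 120

Answer: 120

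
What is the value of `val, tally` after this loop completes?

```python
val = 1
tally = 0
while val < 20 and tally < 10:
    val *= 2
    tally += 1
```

Double until >= 20 or 10 iterations
`val, tally` takes the values: (1, 0) → (2, 0) → (2, 1) → (4, 1) → (4, 2) → (8, 2) → (8, 3) → (16, 3) → (16, 4) → (32, 4) → (32, 5)

Answer: 32, 5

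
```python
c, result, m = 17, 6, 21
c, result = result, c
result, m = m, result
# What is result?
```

Trace:
`c, result, m = 17, 6, 21` → c = 17; result = 6; m = 21
`c, result = result, c` → c = 6; result = 17
`result, m = m, result` → result = 21; m = 17
So result = 21

Answer: 21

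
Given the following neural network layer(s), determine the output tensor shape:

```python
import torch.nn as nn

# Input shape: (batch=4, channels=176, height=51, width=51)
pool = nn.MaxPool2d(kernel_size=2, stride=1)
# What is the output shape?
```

Input: (4, 176, 51, 51) -> Output: (4, 176, 50, 50)

Answer: (4, 176, 50, 50)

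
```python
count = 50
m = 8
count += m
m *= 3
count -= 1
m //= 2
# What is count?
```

Trace:
`count = 50` → count = 50
`m = 8` → m = 8
`count += m` → count = 58
`m *= 3` → m = 24
`count -= 1` → count = 57
`m //= 2` → m = 12
So count = 57

Answer: 57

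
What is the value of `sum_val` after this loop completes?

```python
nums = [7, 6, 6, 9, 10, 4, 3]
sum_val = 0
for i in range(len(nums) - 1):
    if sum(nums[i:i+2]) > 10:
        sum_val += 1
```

Count windows with sum > 10
`sum_val` takes the values: 0 → 1 → 2 → 3 → 4 → 5

Answer: 5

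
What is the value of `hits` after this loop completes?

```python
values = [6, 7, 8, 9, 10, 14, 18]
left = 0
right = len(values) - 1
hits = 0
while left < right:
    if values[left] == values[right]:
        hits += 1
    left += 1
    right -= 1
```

Count matching pairs from ends
`hits` takes the values: 0

Answer: 0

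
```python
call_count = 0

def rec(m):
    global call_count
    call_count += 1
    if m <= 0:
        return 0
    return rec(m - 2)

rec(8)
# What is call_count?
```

Linear recursion stepping by 2: 5 calls from m=8 down to ≤0.

Answer: 5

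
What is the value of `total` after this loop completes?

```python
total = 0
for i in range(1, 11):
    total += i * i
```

Sum of squares 1² to 10² = 385
`total` takes the values: 0 → 1 → 5 → 14 → 30 → 55 → 91 → 140 → 204 → 285 → 385

Answer: 385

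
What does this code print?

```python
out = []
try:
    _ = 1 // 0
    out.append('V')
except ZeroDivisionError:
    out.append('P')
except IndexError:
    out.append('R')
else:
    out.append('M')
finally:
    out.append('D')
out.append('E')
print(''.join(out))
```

Execution trace: 'P' (except ZeroDivisionError) → 'D' (finally) → 'E' (after the try/except). Output: PDE

Answer: PDE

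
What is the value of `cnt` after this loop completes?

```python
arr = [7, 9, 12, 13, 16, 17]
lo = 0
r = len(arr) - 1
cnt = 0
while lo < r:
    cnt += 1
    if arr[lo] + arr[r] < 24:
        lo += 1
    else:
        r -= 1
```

Steps to find pair summing to 24
`cnt` takes the values: 0 → 1 → 2 → 3 → 4 → 5

Answer: 5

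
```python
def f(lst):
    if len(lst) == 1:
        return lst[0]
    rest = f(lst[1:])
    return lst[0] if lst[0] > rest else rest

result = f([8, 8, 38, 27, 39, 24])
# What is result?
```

Recursive max over [8, 8, 38, 27, 39, 24] = 39

Answer: 39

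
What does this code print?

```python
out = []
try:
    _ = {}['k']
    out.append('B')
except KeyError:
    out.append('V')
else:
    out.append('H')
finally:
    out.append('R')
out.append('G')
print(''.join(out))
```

Execution trace: 'V' (except KeyError) → 'R' (finally) → 'G' (after the try/except). Output: VRG

Answer: VRG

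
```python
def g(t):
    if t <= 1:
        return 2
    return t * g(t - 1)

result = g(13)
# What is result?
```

g(13) = 13 * 12 * 11 * 10 * 9 * 8 * 7 * 6 * 5 * 4 * 3 * 2 * 2 = 12454041600

Answer: 12454041600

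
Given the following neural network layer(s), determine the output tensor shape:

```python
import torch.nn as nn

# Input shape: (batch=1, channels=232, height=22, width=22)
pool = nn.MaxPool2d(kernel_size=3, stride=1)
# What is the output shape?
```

Input: (1, 232, 22, 22) -> Output: (1, 232, 20, 20)

Answer: (1, 232, 20, 20)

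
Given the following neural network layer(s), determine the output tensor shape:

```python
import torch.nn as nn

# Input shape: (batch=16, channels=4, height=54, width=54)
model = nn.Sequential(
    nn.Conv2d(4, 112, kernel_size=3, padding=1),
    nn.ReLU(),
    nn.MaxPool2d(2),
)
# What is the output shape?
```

Input: (16, 4, 54, 54) -> after Conv2d: (16, 112, 54, 54) -> after ReLU: (16, 112, 54, 54) -> Output: (16, 112, 27, 27)

Answer: (16, 112, 27, 27)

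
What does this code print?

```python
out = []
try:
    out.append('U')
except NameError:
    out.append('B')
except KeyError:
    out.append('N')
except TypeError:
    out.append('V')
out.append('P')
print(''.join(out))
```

Execution trace: 'U' (try body, no exception) → 'P' (after the try/except). Output: UP

Answer: UP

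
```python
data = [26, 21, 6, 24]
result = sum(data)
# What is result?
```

Trace:
`data = [26, 21, 6, 24]` → data = [26, 21, 6, 24]
`result = sum(data)` → result = 77
So result = 77

Answer: 77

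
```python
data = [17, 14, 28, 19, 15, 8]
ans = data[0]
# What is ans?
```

Trace:
`data = [17, 14, 28, 19, 15, 8]` → data = [17, 14, 28, 19, 15, 8]
`ans = data[0]` → ans = 17
So ans = 17

Answer: 17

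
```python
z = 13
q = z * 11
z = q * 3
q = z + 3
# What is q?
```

Trace:
`z = 13` → z = 13
`q = z * 11` → q = 143
`z = q * 3` → z = 429
`q = z + 3` → q = 432
So q = 432

Answer: 432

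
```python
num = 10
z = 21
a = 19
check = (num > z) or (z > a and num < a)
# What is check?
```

Trace:
`num = 10` → num = 10
`z = 21` → z = 21
`a = 19` → a = 19
`check = (num > z) or (z > a and num < a)` → check = True
So check = True

Answer: True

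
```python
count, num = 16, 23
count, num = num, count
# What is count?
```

Trace:
`count, num = 16, 23` → count = 16; num = 23
`count, num = num, count` → count = 23; num = 16
So count = 23

Answer: 23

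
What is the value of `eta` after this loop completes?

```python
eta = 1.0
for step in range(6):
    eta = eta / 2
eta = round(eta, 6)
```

Halving LR 6 times: 1 / 2^6
`eta` takes the values: 1.0 → 0.5 → 0.25 → 0.125 → 0.0625 → 0.03125 → 0.015625

Answer: 0.015625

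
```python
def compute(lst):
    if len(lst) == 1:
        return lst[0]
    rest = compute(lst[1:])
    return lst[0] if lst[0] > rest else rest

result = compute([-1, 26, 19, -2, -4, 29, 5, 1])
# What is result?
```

Recursive max over [-1, 26, 19, -2, -4, 29, 5, 1] = 29

Answer: 29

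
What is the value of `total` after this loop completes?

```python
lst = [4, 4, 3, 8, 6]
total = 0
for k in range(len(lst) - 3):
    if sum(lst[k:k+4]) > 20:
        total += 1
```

Count windows with sum > 20
`total` takes the values: 0 → 1

Answer: 1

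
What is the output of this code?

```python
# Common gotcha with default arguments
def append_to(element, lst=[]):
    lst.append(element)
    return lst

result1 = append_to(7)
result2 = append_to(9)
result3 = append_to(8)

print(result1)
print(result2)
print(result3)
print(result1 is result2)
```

Key concept: mutable default argument gotcha.
Step by step:
`result1 = append_to(7)` → result1 = [7]
`result2 = append_to(9)` → result1 = [7, 9] (same object as result2); result2 = [7, 9] (same object as result1)
`result3 = append_to(8)` → result1 = [7, 9, 8] (same object as result2, result3); result2 = [7, 9, 8] (same object as result1, result3); result3 = [7, 9, 8] (same object as result1, result2)
`print(result1)` → prints [7, 9, 8]
`print(result2)` → prints [7, 9, 8]
`print(result3)` → prints [7, 9, 8]
`print(result1 is result2)` → prints True

Answer:
[7, 9, 8]
[7, 9, 8]
[7, 9, 8]
True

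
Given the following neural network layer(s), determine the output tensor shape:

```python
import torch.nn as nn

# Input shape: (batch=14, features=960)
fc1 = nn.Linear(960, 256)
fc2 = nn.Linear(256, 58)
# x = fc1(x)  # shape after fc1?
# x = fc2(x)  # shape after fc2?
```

Input: (14, 960) -> after fc1: (14, 256) -> Output: (14, 58)

Answer: (14, 58)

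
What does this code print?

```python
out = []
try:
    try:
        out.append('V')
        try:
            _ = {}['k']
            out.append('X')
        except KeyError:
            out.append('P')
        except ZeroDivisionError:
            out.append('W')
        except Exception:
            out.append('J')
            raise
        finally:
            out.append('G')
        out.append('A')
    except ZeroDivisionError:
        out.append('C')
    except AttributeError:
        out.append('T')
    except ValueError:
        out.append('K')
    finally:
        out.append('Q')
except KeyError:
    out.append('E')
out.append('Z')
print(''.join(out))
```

Execution trace: 'V' (try body) → 'P' (inner except KeyError) → 'G' (inner finally) → 'A' (try body, no exception) → 'Q' (finally) → 'Z' (after the try/except). Output: VPGAQZ

Answer: VPGAQZ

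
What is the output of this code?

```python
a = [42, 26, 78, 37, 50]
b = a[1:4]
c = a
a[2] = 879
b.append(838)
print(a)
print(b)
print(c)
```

Key concept: slice vs alias.
Step by step:
`a = [42, 26, 78, 37, 50]` → a = [42, 26, 78, 37, 50]
`b = a[1:4]` → b = [26, 78, 37]
`c = a` → c = [42, 26, 78, 37, 50] (same object as a)
`a[2] = 879` → a = [42, 26, 879, 37, 50] (same object as c); c = [42, 26, 879, 37, 50] (same object as a)
`b.append(838)` → b = [26, 78, 37, 838]
`print(a)` → prints [42, 26, 879, 37, 50]
`print(b)` → prints [26, 78, 37, 838]
`print(c)` → prints [42, 26, 879, 37, 50]

Answer:
[42, 26, 879, 37, 50]
[26, 78, 37, 838]
[42, 26, 879, 37, 50]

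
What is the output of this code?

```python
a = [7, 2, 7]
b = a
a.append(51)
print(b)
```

Key concept: basic list aliasing.
Step by step:
`a = [7, 2, 7]` → a = [7, 2, 7]
`b = a` → b = [7, 2, 7] (same object as a)
`a.append(51)` → a = [7, 2, 7, 51] (same object as b); b = [7, 2, 7, 51] (same object as a)
`print(b)` → prints [7, 2, 7, 51]

Answer: [7, 2, 7, 51]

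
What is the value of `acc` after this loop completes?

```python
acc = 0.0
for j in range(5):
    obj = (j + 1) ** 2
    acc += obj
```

Sum of squared losses 1² + 2² + ... + 5²
`acc` takes the values: 0.0 → 1.0 → 5.0 → 14.0 → 30.0 → 55.0

Answer: 55.0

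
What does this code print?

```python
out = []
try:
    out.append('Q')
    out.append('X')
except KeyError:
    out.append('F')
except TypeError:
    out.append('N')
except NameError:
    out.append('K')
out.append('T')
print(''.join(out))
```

Execution trace: 'Q' (try body) → 'X' (try body, no exception) → 'T' (after the try/except). Output: QXT

Answer: QXT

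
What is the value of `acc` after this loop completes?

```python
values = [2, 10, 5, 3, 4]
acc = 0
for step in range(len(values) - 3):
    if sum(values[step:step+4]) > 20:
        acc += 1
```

Count windows with sum > 20
`acc` takes the values: 0 → 1

Answer: 1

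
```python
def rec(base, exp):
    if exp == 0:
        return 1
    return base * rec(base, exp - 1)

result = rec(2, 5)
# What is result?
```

rec(2, 5) = 2 * 2 * 2 * 2 * 2 = 32

Answer: 32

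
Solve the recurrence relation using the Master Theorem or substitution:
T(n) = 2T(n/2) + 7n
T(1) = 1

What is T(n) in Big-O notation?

By Master Theorem: a=2, b=2, f(n)=7n. Since log_2(2) = 1 and f(n) = Θ(n^1), Case 2 applies. T(n) = O(n log n).

Answer: O(n log n)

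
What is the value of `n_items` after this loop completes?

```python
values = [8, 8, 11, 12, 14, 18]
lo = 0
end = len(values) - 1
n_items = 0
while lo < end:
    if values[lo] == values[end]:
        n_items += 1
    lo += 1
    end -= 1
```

Count matching pairs from ends
`n_items` takes the values: 0

Answer: 0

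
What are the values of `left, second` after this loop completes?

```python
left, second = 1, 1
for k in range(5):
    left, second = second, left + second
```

Fibonacci: after 5 iterations
`left, second` takes the values: (1, 1) → (1, 2) → (2, 3) → (3, 5) → (5, 8) → (8, 13)

Answer: 8, 13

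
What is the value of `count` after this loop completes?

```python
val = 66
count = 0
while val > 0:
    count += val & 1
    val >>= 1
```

Count set bits in 66 (binary: 0b1000010)
`count` takes the values: 0 → 1 → 2

Answer: 2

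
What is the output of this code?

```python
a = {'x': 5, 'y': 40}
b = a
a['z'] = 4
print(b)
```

Key concept: dict aliasing.
Step by step:
`a = {'x': 5, 'y': 40}` → a = {'x': 5, 'y': 40}
`b = a` → b = {'x': 5, 'y': 40} (same object as a)
`a['z'] = 4` → a = {'x': 5, 'y': 40, 'z': 4} (same object as b); b = {'x': 5, 'y': 40, 'z': 4} (same object as a)
`print(b)` → prints {'x': 5, 'y': 40, 'z': 4}

Answer: {'x': 5, 'y': 40, 'z': 4}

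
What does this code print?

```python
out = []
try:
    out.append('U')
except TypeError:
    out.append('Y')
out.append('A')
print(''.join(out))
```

Execution trace: 'U' (try body, no exception) → 'A' (after the try/except). Output: UA

Answer: UA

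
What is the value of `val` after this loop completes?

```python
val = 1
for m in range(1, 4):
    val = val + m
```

Start at 1, add 1 through 3
`val` takes the values: 1 → 2 → 4 → 7

Answer: 7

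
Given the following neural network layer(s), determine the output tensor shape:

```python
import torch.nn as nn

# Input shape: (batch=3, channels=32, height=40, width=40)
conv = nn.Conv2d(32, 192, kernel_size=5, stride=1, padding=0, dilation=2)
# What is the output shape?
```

Input: (3, 32, 40, 40) -> Output: (3, 192, 32, 32)

Answer: (3, 192, 32, 32)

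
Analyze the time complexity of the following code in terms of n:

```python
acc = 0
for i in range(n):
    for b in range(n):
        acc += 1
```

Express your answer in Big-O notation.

Each loop level contributes: n × n. Multiplying the contributions gives O(n^2).

Answer: O(n^2)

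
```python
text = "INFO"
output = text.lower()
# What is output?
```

Trace:
`text = "INFO"` → text = 'INFO'
`output = text.lower()` → output = 'info'
So output = 'info'

Answer: 'info'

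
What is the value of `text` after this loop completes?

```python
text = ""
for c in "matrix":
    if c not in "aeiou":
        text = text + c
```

Remove vowels from 'matrix'
`text` takes the values: "" → "m" → "mt" → "mtr" → "mtrx"

Answer: "mtrx"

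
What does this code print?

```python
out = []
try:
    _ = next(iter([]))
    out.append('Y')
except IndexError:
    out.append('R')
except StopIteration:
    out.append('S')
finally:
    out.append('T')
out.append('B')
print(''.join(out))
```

Execution trace: 'S' (except StopIteration) → 'T' (finally) → 'B' (after the try/except). Output: STB

Answer: STB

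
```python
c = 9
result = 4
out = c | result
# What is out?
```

Trace:
`c = 9` → c = 9
`result = 4` → result = 4
`out = c | result` → out = 13
So out = 13

Answer: 13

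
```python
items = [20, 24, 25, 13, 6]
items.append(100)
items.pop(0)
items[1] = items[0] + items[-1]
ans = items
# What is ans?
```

Trace:
`items = [20, 24, 25, 13, 6]` → items = [20, 24, 25, 13, 6]
`items.append(100)` → items = [20, 24, 25, 13, 6, 100]
`items.pop(0)` → items = [24, 25, 13, 6, 100]
`items[1] = items[0] + items[-1]` → items = [24, 124, 13, 6, 100]
`ans = items` → ans = [24, 124, 13, 6, 100]
So ans = [24, 124, 13, 6, 100]

Answer: [24, 124, 13, 6, 100]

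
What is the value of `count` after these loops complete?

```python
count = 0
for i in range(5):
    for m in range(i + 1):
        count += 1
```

Triangle: 1 + 2 + ... + 5
`count` takes the values: 0 → 1 → 2 → 3 → 4 → 5 → 6 → 7 → 8 → 9 → 10 → 11 → 12 → 13 → 14 → 15

Answer: 15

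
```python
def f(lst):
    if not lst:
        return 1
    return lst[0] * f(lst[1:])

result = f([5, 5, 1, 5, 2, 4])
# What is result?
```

Product over [5, 5, 1, 5, 2, 4] = 5 * 5 * 1 * 5 * 2 * 4 = 1000

Answer: 1000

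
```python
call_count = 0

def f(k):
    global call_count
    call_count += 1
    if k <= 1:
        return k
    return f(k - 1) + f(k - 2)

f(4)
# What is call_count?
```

Calls(k) = 1 + Calls(k-1) + Calls(k-2); Calls(0)=Calls(1)=1. For k=4 this gives 9.

Answer: 9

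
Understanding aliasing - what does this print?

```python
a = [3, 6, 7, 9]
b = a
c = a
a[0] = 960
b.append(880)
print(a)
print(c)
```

Key concept: multiple aliases.
Step by step:
`a = [3, 6, 7, 9]` → a = [3, 6, 7, 9]
`b = a` → b = [3, 6, 7, 9] (same object as a)
`c = a` → c = [3, 6, 7, 9] (same object as a, b)
`a[0] = 960` → a = [960, 6, 7, 9] (same object as b, c); b = [960, 6, 7, 9] (same object as a, c); c = [960, 6, 7, 9] (same object as a, b)
`b.append(880)` → a = [960, 6, 7, 9, 880] (same object as b, c); b = [960, 6, 7, 9, 880] (same object as a, c); c = [960, 6, 7, 9, 880] (same object as a, b)
`print(a)` → prints [960, 6, 7, 9, 880]
`print(c)` → prints [960, 6, 7, 9, 880]

Answer:
[960, 6, 7, 9, 880]
[960, 6, 7, 9, 880]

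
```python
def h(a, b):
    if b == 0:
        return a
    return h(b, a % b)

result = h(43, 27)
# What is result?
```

h(43, 27) -> h(27, 16) -> h(16, 11) -> h(11, 5) -> h(5, 1) -> h(1, 0) -> 1

Answer: 1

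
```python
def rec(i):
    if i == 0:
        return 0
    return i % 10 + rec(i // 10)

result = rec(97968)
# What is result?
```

Sum of digits of 97968: 8 + 6 + 9 + 7 + 9 = 39

Answer: 39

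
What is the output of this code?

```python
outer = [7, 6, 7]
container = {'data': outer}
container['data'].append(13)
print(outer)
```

Key concept: dict holds reference to list.
Step by step:
`outer = [7, 6, 7]` → outer = [7, 6, 7]
`container = {'data': outer}` → container = {'data': [7, 6, 7]}
`container['data'].append(13)` → outer = [7, 6, 7, 13]; container = {'data': [7, 6, 7, 13]}
`print(outer)` → prints [7, 6, 7, 13]

Answer: [7, 6, 7, 13]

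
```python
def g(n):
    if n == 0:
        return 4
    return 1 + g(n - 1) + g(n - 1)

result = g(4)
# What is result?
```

g(n) = 1 + 2·g(n-1), g(0)=4. Closed form: (4+1)·2^4 - 1 = 79.

Answer: 79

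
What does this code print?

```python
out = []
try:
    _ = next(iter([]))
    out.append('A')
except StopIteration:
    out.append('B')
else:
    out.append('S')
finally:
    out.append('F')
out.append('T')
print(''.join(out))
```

Execution trace: 'B' (except StopIteration) → 'F' (finally) → 'T' (after the try/except). Output: BFT

Answer: BFT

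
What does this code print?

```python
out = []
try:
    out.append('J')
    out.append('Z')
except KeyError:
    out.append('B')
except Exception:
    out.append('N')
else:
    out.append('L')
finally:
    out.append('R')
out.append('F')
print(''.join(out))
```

Execution trace: 'J' (try body) → 'Z' (try body, no exception) → 'L' (else) → 'R' (finally) → 'F' (after the try/except). Output: JZLRF

Answer: JZLRF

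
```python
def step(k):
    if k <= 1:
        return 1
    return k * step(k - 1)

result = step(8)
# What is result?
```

step(8) = 8 * 7 * 6 * 5 * 4 * 3 * 2 * 1 = 40320

Answer: 40320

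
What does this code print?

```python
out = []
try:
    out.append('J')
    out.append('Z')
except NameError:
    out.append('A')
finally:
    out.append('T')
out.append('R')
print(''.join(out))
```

Execution trace: 'J' (try body) → 'Z' (try body, no exception) → 'T' (finally) → 'R' (after the try/except). Output: JZTR

Answer: JZTR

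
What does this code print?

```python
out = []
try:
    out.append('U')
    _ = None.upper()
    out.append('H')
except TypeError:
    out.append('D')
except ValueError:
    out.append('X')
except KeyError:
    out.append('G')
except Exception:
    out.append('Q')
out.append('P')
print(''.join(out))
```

Execution trace: 'U' (try body) → 'Q' (except Exception) → 'P' (after the try/except). Output: UQP

Answer: UQP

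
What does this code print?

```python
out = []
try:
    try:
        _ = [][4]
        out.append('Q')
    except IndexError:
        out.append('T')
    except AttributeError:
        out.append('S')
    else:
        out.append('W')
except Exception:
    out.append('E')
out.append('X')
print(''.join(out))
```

Execution trace: 'T' (inner except IndexError) → 'X' (after the try/except). Output: TX

Answer: TX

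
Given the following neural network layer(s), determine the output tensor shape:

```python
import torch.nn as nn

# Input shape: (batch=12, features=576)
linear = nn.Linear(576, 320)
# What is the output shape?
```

Input: (12, 576) -> Output: (12, 320)

Answer: (12, 320)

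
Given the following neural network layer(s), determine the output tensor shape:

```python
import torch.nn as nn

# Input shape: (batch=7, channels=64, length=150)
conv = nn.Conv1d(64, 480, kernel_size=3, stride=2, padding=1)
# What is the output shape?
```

Input: (7, 64, 150) -> Output: (7, 480, 75)

Answer: (7, 480, 75)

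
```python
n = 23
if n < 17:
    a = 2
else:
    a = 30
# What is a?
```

Trace:
`n = 23` → n = 23
`if n < 17: ...` → n < 17 is False, take else branch → a = 30
So a = 30

Answer: 30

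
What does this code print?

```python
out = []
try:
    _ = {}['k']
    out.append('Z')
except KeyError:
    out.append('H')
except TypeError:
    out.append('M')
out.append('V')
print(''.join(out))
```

Execution trace: 'H' (except KeyError) → 'V' (after the try/except). Output: HV

Answer: HV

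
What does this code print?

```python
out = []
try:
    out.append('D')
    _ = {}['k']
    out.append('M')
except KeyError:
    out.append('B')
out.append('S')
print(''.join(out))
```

Execution trace: 'D' (try body) → 'B' (except KeyError) → 'S' (after the try/except). Output: DBS

Answer: DBS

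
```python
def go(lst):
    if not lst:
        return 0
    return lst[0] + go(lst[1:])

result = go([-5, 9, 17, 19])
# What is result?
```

(-5) + 9 + 17 + 19 + 0 = 40

Answer: 40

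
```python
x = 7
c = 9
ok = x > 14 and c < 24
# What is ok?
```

Trace:
`x = 7` → x = 7
`c = 9` → c = 9
`ok = x > 14 and c < 24` → ok = False
So ok = False

Answer: False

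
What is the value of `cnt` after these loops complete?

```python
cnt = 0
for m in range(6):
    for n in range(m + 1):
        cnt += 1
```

Triangle: 1 + 2 + ... + 6
`cnt` takes the values: 0 → 1 → 2 → 3 → 4 → 5 → 6 → 7 → 8 → 9 → 10 → 11 → 12 → 13 → 14 → 15 → 16 → 17 → 18 → 19 → 20 → 21

Answer: 21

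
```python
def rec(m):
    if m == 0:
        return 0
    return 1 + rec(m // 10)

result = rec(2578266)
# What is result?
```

Count of digits of 2578266: 7

Answer: 7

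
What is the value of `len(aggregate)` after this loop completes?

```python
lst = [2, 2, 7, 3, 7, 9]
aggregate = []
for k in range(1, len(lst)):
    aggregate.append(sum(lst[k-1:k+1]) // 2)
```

Number of 2-element averages
`aggregate` takes the values: [] → [2] → [2, 4] → [2, 4, 5] → [2, 4, 5, 5] → [2, 4, 5, 5, 8]
So `len(aggregate)` = 5

Answer: 5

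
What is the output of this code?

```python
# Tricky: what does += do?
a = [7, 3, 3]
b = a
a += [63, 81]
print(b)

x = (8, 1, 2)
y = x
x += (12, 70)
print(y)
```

Key concept: += behavior differs for mutable vs immutable.
Step by step:
`a = [7, 3, 3]` → a = [7, 3, 3]
`b = a` → b = [7, 3, 3] (same object as a)
`a += [63, 81]` → a = [7, 3, 3, 63, 81] (same object as b); b = [7, 3, 3, 63, 81] (same object as a)
`print(b)` → prints [7, 3, 3, 63, 81]
`x = (8, 1, 2)` → x = (8, 1, 2)
`y = x` → y = (8, 1, 2)
`x += (12, 70)` → x = (8, 1, 2, 12, 70)
`print(y)` → prints (8, 1, 2)

Answer:
[7, 3, 3, 63, 81]
(8, 1, 2)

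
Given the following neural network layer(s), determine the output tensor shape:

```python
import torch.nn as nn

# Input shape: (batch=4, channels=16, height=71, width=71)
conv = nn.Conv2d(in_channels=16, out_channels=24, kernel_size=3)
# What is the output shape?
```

Input: (4, 16, 71, 71) -> Output: (4, 24, 69, 69)

Answer: (4, 24, 69, 69)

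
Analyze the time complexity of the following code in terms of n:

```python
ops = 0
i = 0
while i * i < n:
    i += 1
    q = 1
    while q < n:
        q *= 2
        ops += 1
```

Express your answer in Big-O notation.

Each loop level contributes: √n × log n. Multiplying the contributions gives O(√n log n).

Answer: O(√n log n)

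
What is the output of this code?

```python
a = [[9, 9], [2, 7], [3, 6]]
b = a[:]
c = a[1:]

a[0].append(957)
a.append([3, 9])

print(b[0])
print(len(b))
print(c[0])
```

Key concept: slice with nested mutation.
Step by step:
`a = [[9, 9], [2, 7], [3, 6]]` → a = [[9, 9], [2, 7], [3, 6]]
`b = a[:]` → b = [[9, 9], [2, 7], [3, 6]]
`c = a[1:]` → c = [[2, 7], [3, 6]]
`a[0].append(957)` → a = [[9, 9, 957], [2, 7], [3, 6]]; b = [[9, 9, 957], [2, 7], [3, 6]]
`a.append([3, 9])` → a = [[9, 9, 957], [2, 7], [3, 6], [3, 9]]
`print(b[0])` → prints [9, 9, 957]
`print(len(b))` → prints 3
`print(c[0])` → prints [2, 7]

Answer:
[9, 9, 957]
3
[2, 7]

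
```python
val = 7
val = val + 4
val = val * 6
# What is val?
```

Trace:
`val = 7` → val = 7
`val = val + 4` → val = 11
`val = val * 6` → val = 66
So val = 66

Answer: 66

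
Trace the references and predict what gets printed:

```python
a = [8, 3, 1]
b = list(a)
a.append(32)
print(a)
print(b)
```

Key concept: list() constructor creates copy.
Step by step:
`a = [8, 3, 1]` → a = [8, 3, 1]
`b = list(a)` → b = [8, 3, 1]
`a.append(32)` → a = [8, 3, 1, 32]
`print(a)` → prints [8, 3, 1, 32]
`print(b)` → prints [8, 3, 1]

Answer:
[8, 3, 1, 32]
[8, 3, 1]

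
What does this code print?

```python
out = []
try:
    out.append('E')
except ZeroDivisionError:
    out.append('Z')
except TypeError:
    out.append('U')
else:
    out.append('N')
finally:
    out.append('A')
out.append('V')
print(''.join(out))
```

Execution trace: 'E' (try body, no exception) → 'N' (else) → 'A' (finally) → 'V' (after the try/except). Output: ENAV

Answer: ENAV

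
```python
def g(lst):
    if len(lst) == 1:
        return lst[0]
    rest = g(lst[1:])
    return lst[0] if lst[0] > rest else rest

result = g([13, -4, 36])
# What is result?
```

Recursive max over [13, -4, 36] = 36

Answer: 36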